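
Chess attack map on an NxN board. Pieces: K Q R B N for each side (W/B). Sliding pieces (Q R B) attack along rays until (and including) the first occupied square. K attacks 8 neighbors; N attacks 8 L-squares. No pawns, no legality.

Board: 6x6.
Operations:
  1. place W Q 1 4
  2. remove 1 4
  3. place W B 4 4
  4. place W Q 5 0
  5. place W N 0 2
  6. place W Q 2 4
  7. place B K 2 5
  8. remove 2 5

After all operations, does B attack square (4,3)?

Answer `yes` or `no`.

Answer: no

Derivation:
Op 1: place WQ@(1,4)
Op 2: remove (1,4)
Op 3: place WB@(4,4)
Op 4: place WQ@(5,0)
Op 5: place WN@(0,2)
Op 6: place WQ@(2,4)
Op 7: place BK@(2,5)
Op 8: remove (2,5)
Per-piece attacks for B:
B attacks (4,3): no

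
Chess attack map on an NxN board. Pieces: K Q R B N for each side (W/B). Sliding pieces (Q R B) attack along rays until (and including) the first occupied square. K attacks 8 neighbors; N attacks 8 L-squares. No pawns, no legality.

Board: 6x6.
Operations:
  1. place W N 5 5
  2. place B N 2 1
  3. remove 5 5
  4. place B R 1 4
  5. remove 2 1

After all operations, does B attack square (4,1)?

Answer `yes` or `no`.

Answer: no

Derivation:
Op 1: place WN@(5,5)
Op 2: place BN@(2,1)
Op 3: remove (5,5)
Op 4: place BR@(1,4)
Op 5: remove (2,1)
Per-piece attacks for B:
  BR@(1,4): attacks (1,5) (1,3) (1,2) (1,1) (1,0) (2,4) (3,4) (4,4) (5,4) (0,4)
B attacks (4,1): no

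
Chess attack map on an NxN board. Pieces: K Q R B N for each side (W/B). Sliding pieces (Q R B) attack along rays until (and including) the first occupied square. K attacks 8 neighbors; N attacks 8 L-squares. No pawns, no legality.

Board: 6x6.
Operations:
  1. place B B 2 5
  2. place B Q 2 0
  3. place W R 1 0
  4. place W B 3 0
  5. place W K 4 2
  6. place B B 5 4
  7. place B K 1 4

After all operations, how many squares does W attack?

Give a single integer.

Op 1: place BB@(2,5)
Op 2: place BQ@(2,0)
Op 3: place WR@(1,0)
Op 4: place WB@(3,0)
Op 5: place WK@(4,2)
Op 6: place BB@(5,4)
Op 7: place BK@(1,4)
Per-piece attacks for W:
  WR@(1,0): attacks (1,1) (1,2) (1,3) (1,4) (2,0) (0,0) [ray(0,1) blocked at (1,4); ray(1,0) blocked at (2,0)]
  WB@(3,0): attacks (4,1) (5,2) (2,1) (1,2) (0,3)
  WK@(4,2): attacks (4,3) (4,1) (5,2) (3,2) (5,3) (5,1) (3,3) (3,1)
Union (16 distinct): (0,0) (0,3) (1,1) (1,2) (1,3) (1,4) (2,0) (2,1) (3,1) (3,2) (3,3) (4,1) (4,3) (5,1) (5,2) (5,3)

Answer: 16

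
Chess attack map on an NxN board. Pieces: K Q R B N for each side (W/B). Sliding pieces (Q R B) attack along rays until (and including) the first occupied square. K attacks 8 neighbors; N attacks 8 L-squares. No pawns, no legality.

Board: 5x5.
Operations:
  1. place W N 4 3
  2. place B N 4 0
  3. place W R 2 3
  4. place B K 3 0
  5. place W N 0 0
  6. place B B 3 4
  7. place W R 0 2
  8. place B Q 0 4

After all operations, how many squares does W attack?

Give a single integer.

Answer: 15

Derivation:
Op 1: place WN@(4,3)
Op 2: place BN@(4,0)
Op 3: place WR@(2,3)
Op 4: place BK@(3,0)
Op 5: place WN@(0,0)
Op 6: place BB@(3,4)
Op 7: place WR@(0,2)
Op 8: place BQ@(0,4)
Per-piece attacks for W:
  WN@(0,0): attacks (1,2) (2,1)
  WR@(0,2): attacks (0,3) (0,4) (0,1) (0,0) (1,2) (2,2) (3,2) (4,2) [ray(0,1) blocked at (0,4); ray(0,-1) blocked at (0,0)]
  WR@(2,3): attacks (2,4) (2,2) (2,1) (2,0) (3,3) (4,3) (1,3) (0,3) [ray(1,0) blocked at (4,3)]
  WN@(4,3): attacks (2,4) (3,1) (2,2)
Union (15 distinct): (0,0) (0,1) (0,3) (0,4) (1,2) (1,3) (2,0) (2,1) (2,2) (2,4) (3,1) (3,2) (3,3) (4,2) (4,3)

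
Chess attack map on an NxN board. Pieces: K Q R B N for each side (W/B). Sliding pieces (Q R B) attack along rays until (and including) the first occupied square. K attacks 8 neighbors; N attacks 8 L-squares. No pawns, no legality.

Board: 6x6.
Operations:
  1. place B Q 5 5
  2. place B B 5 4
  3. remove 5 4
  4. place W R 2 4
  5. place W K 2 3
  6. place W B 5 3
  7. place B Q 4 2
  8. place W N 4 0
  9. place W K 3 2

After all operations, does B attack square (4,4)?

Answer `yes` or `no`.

Op 1: place BQ@(5,5)
Op 2: place BB@(5,4)
Op 3: remove (5,4)
Op 4: place WR@(2,4)
Op 5: place WK@(2,3)
Op 6: place WB@(5,3)
Op 7: place BQ@(4,2)
Op 8: place WN@(4,0)
Op 9: place WK@(3,2)
Per-piece attacks for B:
  BQ@(4,2): attacks (4,3) (4,4) (4,5) (4,1) (4,0) (5,2) (3,2) (5,3) (5,1) (3,3) (2,4) (3,1) (2,0) [ray(0,-1) blocked at (4,0); ray(-1,0) blocked at (3,2); ray(1,1) blocked at (5,3); ray(-1,1) blocked at (2,4)]
  BQ@(5,5): attacks (5,4) (5,3) (4,5) (3,5) (2,5) (1,5) (0,5) (4,4) (3,3) (2,2) (1,1) (0,0) [ray(0,-1) blocked at (5,3)]
B attacks (4,4): yes

Answer: yes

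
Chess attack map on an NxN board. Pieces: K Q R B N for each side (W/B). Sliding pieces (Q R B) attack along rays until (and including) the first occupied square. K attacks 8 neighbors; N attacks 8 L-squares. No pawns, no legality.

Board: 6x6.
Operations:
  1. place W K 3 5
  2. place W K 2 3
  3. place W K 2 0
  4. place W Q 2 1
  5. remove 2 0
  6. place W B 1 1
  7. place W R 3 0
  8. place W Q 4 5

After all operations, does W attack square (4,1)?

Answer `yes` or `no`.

Op 1: place WK@(3,5)
Op 2: place WK@(2,3)
Op 3: place WK@(2,0)
Op 4: place WQ@(2,1)
Op 5: remove (2,0)
Op 6: place WB@(1,1)
Op 7: place WR@(3,0)
Op 8: place WQ@(4,5)
Per-piece attacks for W:
  WB@(1,1): attacks (2,2) (3,3) (4,4) (5,5) (2,0) (0,2) (0,0)
  WQ@(2,1): attacks (2,2) (2,3) (2,0) (3,1) (4,1) (5,1) (1,1) (3,2) (4,3) (5,4) (3,0) (1,2) (0,3) (1,0) [ray(0,1) blocked at (2,3); ray(-1,0) blocked at (1,1); ray(1,-1) blocked at (3,0)]
  WK@(2,3): attacks (2,4) (2,2) (3,3) (1,3) (3,4) (3,2) (1,4) (1,2)
  WR@(3,0): attacks (3,1) (3,2) (3,3) (3,4) (3,5) (4,0) (5,0) (2,0) (1,0) (0,0) [ray(0,1) blocked at (3,5)]
  WK@(3,5): attacks (3,4) (4,5) (2,5) (4,4) (2,4)
  WQ@(4,5): attacks (4,4) (4,3) (4,2) (4,1) (4,0) (5,5) (3,5) (5,4) (3,4) (2,3) [ray(-1,0) blocked at (3,5); ray(-1,-1) blocked at (2,3)]
W attacks (4,1): yes

Answer: yes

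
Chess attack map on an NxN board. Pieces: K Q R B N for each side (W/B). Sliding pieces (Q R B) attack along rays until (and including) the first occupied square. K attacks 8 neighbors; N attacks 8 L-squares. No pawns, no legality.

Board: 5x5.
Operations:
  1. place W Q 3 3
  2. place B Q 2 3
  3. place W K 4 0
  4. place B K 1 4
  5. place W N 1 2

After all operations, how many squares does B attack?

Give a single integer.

Op 1: place WQ@(3,3)
Op 2: place BQ@(2,3)
Op 3: place WK@(4,0)
Op 4: place BK@(1,4)
Op 5: place WN@(1,2)
Per-piece attacks for B:
  BK@(1,4): attacks (1,3) (2,4) (0,4) (2,3) (0,3)
  BQ@(2,3): attacks (2,4) (2,2) (2,1) (2,0) (3,3) (1,3) (0,3) (3,4) (3,2) (4,1) (1,4) (1,2) [ray(1,0) blocked at (3,3); ray(-1,1) blocked at (1,4); ray(-1,-1) blocked at (1,2)]
Union (14 distinct): (0,3) (0,4) (1,2) (1,3) (1,4) (2,0) (2,1) (2,2) (2,3) (2,4) (3,2) (3,3) (3,4) (4,1)

Answer: 14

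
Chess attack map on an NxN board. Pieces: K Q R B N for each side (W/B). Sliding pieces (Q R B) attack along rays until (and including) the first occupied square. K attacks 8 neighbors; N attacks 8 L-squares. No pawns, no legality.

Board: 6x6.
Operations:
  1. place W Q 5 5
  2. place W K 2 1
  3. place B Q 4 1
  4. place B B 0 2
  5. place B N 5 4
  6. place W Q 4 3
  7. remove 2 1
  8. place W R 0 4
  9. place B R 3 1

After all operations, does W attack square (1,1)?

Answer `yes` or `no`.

Op 1: place WQ@(5,5)
Op 2: place WK@(2,1)
Op 3: place BQ@(4,1)
Op 4: place BB@(0,2)
Op 5: place BN@(5,4)
Op 6: place WQ@(4,3)
Op 7: remove (2,1)
Op 8: place WR@(0,4)
Op 9: place BR@(3,1)
Per-piece attacks for W:
  WR@(0,4): attacks (0,5) (0,3) (0,2) (1,4) (2,4) (3,4) (4,4) (5,4) [ray(0,-1) blocked at (0,2); ray(1,0) blocked at (5,4)]
  WQ@(4,3): attacks (4,4) (4,5) (4,2) (4,1) (5,3) (3,3) (2,3) (1,3) (0,3) (5,4) (5,2) (3,4) (2,5) (3,2) (2,1) (1,0) [ray(0,-1) blocked at (4,1); ray(1,1) blocked at (5,4)]
  WQ@(5,5): attacks (5,4) (4,5) (3,5) (2,5) (1,5) (0,5) (4,4) (3,3) (2,2) (1,1) (0,0) [ray(0,-1) blocked at (5,4)]
W attacks (1,1): yes

Answer: yes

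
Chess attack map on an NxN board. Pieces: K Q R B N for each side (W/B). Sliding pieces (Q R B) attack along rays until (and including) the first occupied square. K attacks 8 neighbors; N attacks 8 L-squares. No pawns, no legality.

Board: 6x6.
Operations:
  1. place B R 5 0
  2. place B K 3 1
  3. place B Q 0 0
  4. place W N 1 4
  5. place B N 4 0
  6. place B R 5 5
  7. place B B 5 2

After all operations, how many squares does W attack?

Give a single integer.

Op 1: place BR@(5,0)
Op 2: place BK@(3,1)
Op 3: place BQ@(0,0)
Op 4: place WN@(1,4)
Op 5: place BN@(4,0)
Op 6: place BR@(5,5)
Op 7: place BB@(5,2)
Per-piece attacks for W:
  WN@(1,4): attacks (3,5) (2,2) (3,3) (0,2)
Union (4 distinct): (0,2) (2,2) (3,3) (3,5)

Answer: 4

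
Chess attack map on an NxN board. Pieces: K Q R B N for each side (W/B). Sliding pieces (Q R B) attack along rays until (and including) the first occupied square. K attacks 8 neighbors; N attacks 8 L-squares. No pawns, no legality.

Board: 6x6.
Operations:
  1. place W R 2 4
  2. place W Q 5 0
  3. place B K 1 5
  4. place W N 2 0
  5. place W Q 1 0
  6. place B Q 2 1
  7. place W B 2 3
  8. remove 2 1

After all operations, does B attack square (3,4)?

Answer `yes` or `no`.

Answer: no

Derivation:
Op 1: place WR@(2,4)
Op 2: place WQ@(5,0)
Op 3: place BK@(1,5)
Op 4: place WN@(2,0)
Op 5: place WQ@(1,0)
Op 6: place BQ@(2,1)
Op 7: place WB@(2,3)
Op 8: remove (2,1)
Per-piece attacks for B:
  BK@(1,5): attacks (1,4) (2,5) (0,5) (2,4) (0,4)
B attacks (3,4): no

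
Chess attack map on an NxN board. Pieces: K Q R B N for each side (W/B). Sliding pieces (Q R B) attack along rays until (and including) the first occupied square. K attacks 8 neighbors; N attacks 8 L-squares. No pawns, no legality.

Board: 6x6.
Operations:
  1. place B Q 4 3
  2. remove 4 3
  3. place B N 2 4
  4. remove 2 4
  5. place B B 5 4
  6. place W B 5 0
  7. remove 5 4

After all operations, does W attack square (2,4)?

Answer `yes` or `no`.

Op 1: place BQ@(4,3)
Op 2: remove (4,3)
Op 3: place BN@(2,4)
Op 4: remove (2,4)
Op 5: place BB@(5,4)
Op 6: place WB@(5,0)
Op 7: remove (5,4)
Per-piece attacks for W:
  WB@(5,0): attacks (4,1) (3,2) (2,3) (1,4) (0,5)
W attacks (2,4): no

Answer: no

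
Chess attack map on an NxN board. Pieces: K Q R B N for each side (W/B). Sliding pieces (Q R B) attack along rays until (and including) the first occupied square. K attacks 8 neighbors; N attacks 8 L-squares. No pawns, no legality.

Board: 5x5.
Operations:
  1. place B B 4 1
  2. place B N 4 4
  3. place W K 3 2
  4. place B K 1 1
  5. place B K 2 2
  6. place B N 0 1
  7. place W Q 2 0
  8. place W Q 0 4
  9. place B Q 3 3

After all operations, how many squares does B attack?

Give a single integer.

Answer: 21

Derivation:
Op 1: place BB@(4,1)
Op 2: place BN@(4,4)
Op 3: place WK@(3,2)
Op 4: place BK@(1,1)
Op 5: place BK@(2,2)
Op 6: place BN@(0,1)
Op 7: place WQ@(2,0)
Op 8: place WQ@(0,4)
Op 9: place BQ@(3,3)
Per-piece attacks for B:
  BN@(0,1): attacks (1,3) (2,2) (2,0)
  BK@(1,1): attacks (1,2) (1,0) (2,1) (0,1) (2,2) (2,0) (0,2) (0,0)
  BK@(2,2): attacks (2,3) (2,1) (3,2) (1,2) (3,3) (3,1) (1,3) (1,1)
  BQ@(3,3): attacks (3,4) (3,2) (4,3) (2,3) (1,3) (0,3) (4,4) (4,2) (2,4) (2,2) [ray(0,-1) blocked at (3,2); ray(1,1) blocked at (4,4); ray(-1,-1) blocked at (2,2)]
  BB@(4,1): attacks (3,2) (3,0) [ray(-1,1) blocked at (3,2)]
  BN@(4,4): attacks (3,2) (2,3)
Union (21 distinct): (0,0) (0,1) (0,2) (0,3) (1,0) (1,1) (1,2) (1,3) (2,0) (2,1) (2,2) (2,3) (2,4) (3,0) (3,1) (3,2) (3,3) (3,4) (4,2) (4,3) (4,4)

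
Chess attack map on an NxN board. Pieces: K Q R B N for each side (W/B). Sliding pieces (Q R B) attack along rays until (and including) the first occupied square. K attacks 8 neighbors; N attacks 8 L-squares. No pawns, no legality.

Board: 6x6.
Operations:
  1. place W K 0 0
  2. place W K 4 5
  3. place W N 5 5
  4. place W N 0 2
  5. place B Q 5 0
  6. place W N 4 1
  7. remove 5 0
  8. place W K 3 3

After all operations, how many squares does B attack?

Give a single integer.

Op 1: place WK@(0,0)
Op 2: place WK@(4,5)
Op 3: place WN@(5,5)
Op 4: place WN@(0,2)
Op 5: place BQ@(5,0)
Op 6: place WN@(4,1)
Op 7: remove (5,0)
Op 8: place WK@(3,3)
Per-piece attacks for B:
Union (0 distinct): (none)

Answer: 0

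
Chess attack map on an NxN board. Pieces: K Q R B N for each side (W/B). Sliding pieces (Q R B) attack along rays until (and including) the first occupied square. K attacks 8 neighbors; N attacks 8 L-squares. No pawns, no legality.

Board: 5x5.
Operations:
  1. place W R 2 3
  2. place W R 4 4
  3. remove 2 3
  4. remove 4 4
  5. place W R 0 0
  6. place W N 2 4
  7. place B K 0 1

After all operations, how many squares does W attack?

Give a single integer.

Answer: 9

Derivation:
Op 1: place WR@(2,3)
Op 2: place WR@(4,4)
Op 3: remove (2,3)
Op 4: remove (4,4)
Op 5: place WR@(0,0)
Op 6: place WN@(2,4)
Op 7: place BK@(0,1)
Per-piece attacks for W:
  WR@(0,0): attacks (0,1) (1,0) (2,0) (3,0) (4,0) [ray(0,1) blocked at (0,1)]
  WN@(2,4): attacks (3,2) (4,3) (1,2) (0,3)
Union (9 distinct): (0,1) (0,3) (1,0) (1,2) (2,0) (3,0) (3,2) (4,0) (4,3)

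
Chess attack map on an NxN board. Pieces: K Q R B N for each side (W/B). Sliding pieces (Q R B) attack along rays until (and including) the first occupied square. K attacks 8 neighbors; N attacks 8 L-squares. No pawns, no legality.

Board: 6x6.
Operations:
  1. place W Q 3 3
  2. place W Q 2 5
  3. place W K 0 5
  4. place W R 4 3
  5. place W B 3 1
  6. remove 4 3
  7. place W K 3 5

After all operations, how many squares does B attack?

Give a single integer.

Op 1: place WQ@(3,3)
Op 2: place WQ@(2,5)
Op 3: place WK@(0,5)
Op 4: place WR@(4,3)
Op 5: place WB@(3,1)
Op 6: remove (4,3)
Op 7: place WK@(3,5)
Per-piece attacks for B:
Union (0 distinct): (none)

Answer: 0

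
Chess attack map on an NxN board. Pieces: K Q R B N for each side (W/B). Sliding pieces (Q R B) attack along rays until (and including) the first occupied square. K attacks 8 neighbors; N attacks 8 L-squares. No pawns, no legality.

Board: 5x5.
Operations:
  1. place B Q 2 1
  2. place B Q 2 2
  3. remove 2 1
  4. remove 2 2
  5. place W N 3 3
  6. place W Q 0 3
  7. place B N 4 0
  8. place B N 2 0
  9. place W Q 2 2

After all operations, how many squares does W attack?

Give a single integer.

Op 1: place BQ@(2,1)
Op 2: place BQ@(2,2)
Op 3: remove (2,1)
Op 4: remove (2,2)
Op 5: place WN@(3,3)
Op 6: place WQ@(0,3)
Op 7: place BN@(4,0)
Op 8: place BN@(2,0)
Op 9: place WQ@(2,2)
Per-piece attacks for W:
  WQ@(0,3): attacks (0,4) (0,2) (0,1) (0,0) (1,3) (2,3) (3,3) (1,4) (1,2) (2,1) (3,0) [ray(1,0) blocked at (3,3)]
  WQ@(2,2): attacks (2,3) (2,4) (2,1) (2,0) (3,2) (4,2) (1,2) (0,2) (3,3) (3,1) (4,0) (1,3) (0,4) (1,1) (0,0) [ray(0,-1) blocked at (2,0); ray(1,1) blocked at (3,3); ray(1,-1) blocked at (4,0)]
  WN@(3,3): attacks (1,4) (4,1) (2,1) (1,2)
Union (19 distinct): (0,0) (0,1) (0,2) (0,4) (1,1) (1,2) (1,3) (1,4) (2,0) (2,1) (2,3) (2,4) (3,0) (3,1) (3,2) (3,3) (4,0) (4,1) (4,2)

Answer: 19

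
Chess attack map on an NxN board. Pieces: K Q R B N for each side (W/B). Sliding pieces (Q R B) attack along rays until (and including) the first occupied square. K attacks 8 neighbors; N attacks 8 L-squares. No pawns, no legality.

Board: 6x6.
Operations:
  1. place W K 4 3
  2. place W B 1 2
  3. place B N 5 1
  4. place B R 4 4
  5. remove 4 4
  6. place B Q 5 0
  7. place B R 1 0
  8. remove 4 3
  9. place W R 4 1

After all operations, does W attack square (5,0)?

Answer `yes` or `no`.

Answer: no

Derivation:
Op 1: place WK@(4,3)
Op 2: place WB@(1,2)
Op 3: place BN@(5,1)
Op 4: place BR@(4,4)
Op 5: remove (4,4)
Op 6: place BQ@(5,0)
Op 7: place BR@(1,0)
Op 8: remove (4,3)
Op 9: place WR@(4,1)
Per-piece attacks for W:
  WB@(1,2): attacks (2,3) (3,4) (4,5) (2,1) (3,0) (0,3) (0,1)
  WR@(4,1): attacks (4,2) (4,3) (4,4) (4,5) (4,0) (5,1) (3,1) (2,1) (1,1) (0,1) [ray(1,0) blocked at (5,1)]
W attacks (5,0): no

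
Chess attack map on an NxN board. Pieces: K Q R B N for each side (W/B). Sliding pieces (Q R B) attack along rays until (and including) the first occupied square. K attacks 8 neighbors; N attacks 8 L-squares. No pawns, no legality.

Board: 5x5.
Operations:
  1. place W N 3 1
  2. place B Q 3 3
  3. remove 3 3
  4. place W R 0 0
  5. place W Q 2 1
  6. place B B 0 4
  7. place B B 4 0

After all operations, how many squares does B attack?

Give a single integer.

Answer: 3

Derivation:
Op 1: place WN@(3,1)
Op 2: place BQ@(3,3)
Op 3: remove (3,3)
Op 4: place WR@(0,0)
Op 5: place WQ@(2,1)
Op 6: place BB@(0,4)
Op 7: place BB@(4,0)
Per-piece attacks for B:
  BB@(0,4): attacks (1,3) (2,2) (3,1) [ray(1,-1) blocked at (3,1)]
  BB@(4,0): attacks (3,1) [ray(-1,1) blocked at (3,1)]
Union (3 distinct): (1,3) (2,2) (3,1)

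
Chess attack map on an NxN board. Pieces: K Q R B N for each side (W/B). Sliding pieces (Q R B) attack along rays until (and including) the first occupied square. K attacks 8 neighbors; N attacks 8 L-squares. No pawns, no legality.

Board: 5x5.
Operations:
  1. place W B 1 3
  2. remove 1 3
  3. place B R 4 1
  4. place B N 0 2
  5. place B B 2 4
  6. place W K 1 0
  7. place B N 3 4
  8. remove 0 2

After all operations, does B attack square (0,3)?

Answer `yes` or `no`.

Op 1: place WB@(1,3)
Op 2: remove (1,3)
Op 3: place BR@(4,1)
Op 4: place BN@(0,2)
Op 5: place BB@(2,4)
Op 6: place WK@(1,0)
Op 7: place BN@(3,4)
Op 8: remove (0,2)
Per-piece attacks for B:
  BB@(2,4): attacks (3,3) (4,2) (1,3) (0,2)
  BN@(3,4): attacks (4,2) (2,2) (1,3)
  BR@(4,1): attacks (4,2) (4,3) (4,4) (4,0) (3,1) (2,1) (1,1) (0,1)
B attacks (0,3): no

Answer: no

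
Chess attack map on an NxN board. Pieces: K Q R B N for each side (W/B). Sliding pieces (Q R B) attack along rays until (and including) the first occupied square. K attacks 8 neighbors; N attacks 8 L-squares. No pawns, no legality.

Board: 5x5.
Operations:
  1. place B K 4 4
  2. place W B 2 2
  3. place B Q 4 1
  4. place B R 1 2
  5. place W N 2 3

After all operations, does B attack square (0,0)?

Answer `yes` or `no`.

Op 1: place BK@(4,4)
Op 2: place WB@(2,2)
Op 3: place BQ@(4,1)
Op 4: place BR@(1,2)
Op 5: place WN@(2,3)
Per-piece attacks for B:
  BR@(1,2): attacks (1,3) (1,4) (1,1) (1,0) (2,2) (0,2) [ray(1,0) blocked at (2,2)]
  BQ@(4,1): attacks (4,2) (4,3) (4,4) (4,0) (3,1) (2,1) (1,1) (0,1) (3,2) (2,3) (3,0) [ray(0,1) blocked at (4,4); ray(-1,1) blocked at (2,3)]
  BK@(4,4): attacks (4,3) (3,4) (3,3)
B attacks (0,0): no

Answer: no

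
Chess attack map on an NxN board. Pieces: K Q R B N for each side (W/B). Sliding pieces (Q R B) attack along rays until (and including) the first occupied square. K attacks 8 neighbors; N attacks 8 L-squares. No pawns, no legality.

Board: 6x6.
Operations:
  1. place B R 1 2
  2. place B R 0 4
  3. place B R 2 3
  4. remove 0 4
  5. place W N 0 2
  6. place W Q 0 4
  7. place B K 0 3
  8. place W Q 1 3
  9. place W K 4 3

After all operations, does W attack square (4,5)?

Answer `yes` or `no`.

Answer: no

Derivation:
Op 1: place BR@(1,2)
Op 2: place BR@(0,4)
Op 3: place BR@(2,3)
Op 4: remove (0,4)
Op 5: place WN@(0,2)
Op 6: place WQ@(0,4)
Op 7: place BK@(0,3)
Op 8: place WQ@(1,3)
Op 9: place WK@(4,3)
Per-piece attacks for W:
  WN@(0,2): attacks (1,4) (2,3) (1,0) (2,1)
  WQ@(0,4): attacks (0,5) (0,3) (1,4) (2,4) (3,4) (4,4) (5,4) (1,5) (1,3) [ray(0,-1) blocked at (0,3); ray(1,-1) blocked at (1,3)]
  WQ@(1,3): attacks (1,4) (1,5) (1,2) (2,3) (0,3) (2,4) (3,5) (2,2) (3,1) (4,0) (0,4) (0,2) [ray(0,-1) blocked at (1,2); ray(1,0) blocked at (2,3); ray(-1,0) blocked at (0,3); ray(-1,1) blocked at (0,4); ray(-1,-1) blocked at (0,2)]
  WK@(4,3): attacks (4,4) (4,2) (5,3) (3,3) (5,4) (5,2) (3,4) (3,2)
W attacks (4,5): no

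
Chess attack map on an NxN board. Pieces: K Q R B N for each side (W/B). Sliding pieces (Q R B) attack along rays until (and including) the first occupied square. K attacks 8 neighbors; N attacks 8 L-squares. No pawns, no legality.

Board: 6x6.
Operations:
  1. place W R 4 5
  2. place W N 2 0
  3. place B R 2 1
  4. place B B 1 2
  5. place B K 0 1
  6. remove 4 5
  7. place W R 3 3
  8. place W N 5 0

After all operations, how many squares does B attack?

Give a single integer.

Op 1: place WR@(4,5)
Op 2: place WN@(2,0)
Op 3: place BR@(2,1)
Op 4: place BB@(1,2)
Op 5: place BK@(0,1)
Op 6: remove (4,5)
Op 7: place WR@(3,3)
Op 8: place WN@(5,0)
Per-piece attacks for B:
  BK@(0,1): attacks (0,2) (0,0) (1,1) (1,2) (1,0)
  BB@(1,2): attacks (2,3) (3,4) (4,5) (2,1) (0,3) (0,1) [ray(1,-1) blocked at (2,1); ray(-1,-1) blocked at (0,1)]
  BR@(2,1): attacks (2,2) (2,3) (2,4) (2,5) (2,0) (3,1) (4,1) (5,1) (1,1) (0,1) [ray(0,-1) blocked at (2,0); ray(-1,0) blocked at (0,1)]
Union (18 distinct): (0,0) (0,1) (0,2) (0,3) (1,0) (1,1) (1,2) (2,0) (2,1) (2,2) (2,3) (2,4) (2,5) (3,1) (3,4) (4,1) (4,5) (5,1)

Answer: 18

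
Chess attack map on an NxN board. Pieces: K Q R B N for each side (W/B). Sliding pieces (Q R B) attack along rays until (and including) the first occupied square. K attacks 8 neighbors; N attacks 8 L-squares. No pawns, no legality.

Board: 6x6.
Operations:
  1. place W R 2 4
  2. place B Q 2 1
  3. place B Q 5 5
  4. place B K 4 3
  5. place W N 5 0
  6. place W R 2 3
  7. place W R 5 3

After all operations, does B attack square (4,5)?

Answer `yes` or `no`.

Answer: yes

Derivation:
Op 1: place WR@(2,4)
Op 2: place BQ@(2,1)
Op 3: place BQ@(5,5)
Op 4: place BK@(4,3)
Op 5: place WN@(5,0)
Op 6: place WR@(2,3)
Op 7: place WR@(5,3)
Per-piece attacks for B:
  BQ@(2,1): attacks (2,2) (2,3) (2,0) (3,1) (4,1) (5,1) (1,1) (0,1) (3,2) (4,3) (3,0) (1,2) (0,3) (1,0) [ray(0,1) blocked at (2,3); ray(1,1) blocked at (4,3)]
  BK@(4,3): attacks (4,4) (4,2) (5,3) (3,3) (5,4) (5,2) (3,4) (3,2)
  BQ@(5,5): attacks (5,4) (5,3) (4,5) (3,5) (2,5) (1,5) (0,5) (4,4) (3,3) (2,2) (1,1) (0,0) [ray(0,-1) blocked at (5,3)]
B attacks (4,5): yes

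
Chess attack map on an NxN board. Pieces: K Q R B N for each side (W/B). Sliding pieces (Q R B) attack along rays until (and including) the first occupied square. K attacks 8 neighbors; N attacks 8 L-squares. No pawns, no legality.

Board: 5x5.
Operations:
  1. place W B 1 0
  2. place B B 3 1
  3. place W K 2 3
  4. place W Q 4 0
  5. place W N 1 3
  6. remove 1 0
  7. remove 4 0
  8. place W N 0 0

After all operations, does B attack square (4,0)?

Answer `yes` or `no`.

Op 1: place WB@(1,0)
Op 2: place BB@(3,1)
Op 3: place WK@(2,3)
Op 4: place WQ@(4,0)
Op 5: place WN@(1,3)
Op 6: remove (1,0)
Op 7: remove (4,0)
Op 8: place WN@(0,0)
Per-piece attacks for B:
  BB@(3,1): attacks (4,2) (4,0) (2,2) (1,3) (2,0) [ray(-1,1) blocked at (1,3)]
B attacks (4,0): yes

Answer: yes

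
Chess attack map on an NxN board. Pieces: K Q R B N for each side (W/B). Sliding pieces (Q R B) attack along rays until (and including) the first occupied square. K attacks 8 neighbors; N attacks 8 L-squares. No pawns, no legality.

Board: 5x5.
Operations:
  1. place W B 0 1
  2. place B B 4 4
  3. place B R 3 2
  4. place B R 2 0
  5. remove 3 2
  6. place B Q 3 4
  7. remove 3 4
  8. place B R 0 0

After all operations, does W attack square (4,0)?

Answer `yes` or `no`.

Answer: no

Derivation:
Op 1: place WB@(0,1)
Op 2: place BB@(4,4)
Op 3: place BR@(3,2)
Op 4: place BR@(2,0)
Op 5: remove (3,2)
Op 6: place BQ@(3,4)
Op 7: remove (3,4)
Op 8: place BR@(0,0)
Per-piece attacks for W:
  WB@(0,1): attacks (1,2) (2,3) (3,4) (1,0)
W attacks (4,0): no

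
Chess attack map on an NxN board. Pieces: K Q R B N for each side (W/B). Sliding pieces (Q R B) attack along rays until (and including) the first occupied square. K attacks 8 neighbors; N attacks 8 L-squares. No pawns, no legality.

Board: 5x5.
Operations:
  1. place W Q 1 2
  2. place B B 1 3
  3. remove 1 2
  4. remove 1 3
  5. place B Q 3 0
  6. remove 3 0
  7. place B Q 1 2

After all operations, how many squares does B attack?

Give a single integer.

Op 1: place WQ@(1,2)
Op 2: place BB@(1,3)
Op 3: remove (1,2)
Op 4: remove (1,3)
Op 5: place BQ@(3,0)
Op 6: remove (3,0)
Op 7: place BQ@(1,2)
Per-piece attacks for B:
  BQ@(1,2): attacks (1,3) (1,4) (1,1) (1,0) (2,2) (3,2) (4,2) (0,2) (2,3) (3,4) (2,1) (3,0) (0,3) (0,1)
Union (14 distinct): (0,1) (0,2) (0,3) (1,0) (1,1) (1,3) (1,4) (2,1) (2,2) (2,3) (3,0) (3,2) (3,4) (4,2)

Answer: 14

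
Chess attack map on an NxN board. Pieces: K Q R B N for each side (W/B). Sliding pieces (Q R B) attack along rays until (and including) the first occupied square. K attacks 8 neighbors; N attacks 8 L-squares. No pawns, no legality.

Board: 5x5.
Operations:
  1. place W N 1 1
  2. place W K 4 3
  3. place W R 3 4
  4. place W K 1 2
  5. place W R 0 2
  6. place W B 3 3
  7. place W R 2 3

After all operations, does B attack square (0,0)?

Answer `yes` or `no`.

Op 1: place WN@(1,1)
Op 2: place WK@(4,3)
Op 3: place WR@(3,4)
Op 4: place WK@(1,2)
Op 5: place WR@(0,2)
Op 6: place WB@(3,3)
Op 7: place WR@(2,3)
Per-piece attacks for B:
B attacks (0,0): no

Answer: no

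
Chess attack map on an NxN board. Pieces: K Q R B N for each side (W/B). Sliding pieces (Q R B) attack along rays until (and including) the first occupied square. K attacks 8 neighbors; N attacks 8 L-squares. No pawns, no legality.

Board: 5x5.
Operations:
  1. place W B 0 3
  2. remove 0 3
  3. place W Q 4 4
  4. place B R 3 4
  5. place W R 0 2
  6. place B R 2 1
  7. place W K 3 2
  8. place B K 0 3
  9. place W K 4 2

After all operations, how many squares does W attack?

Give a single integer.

Answer: 15

Derivation:
Op 1: place WB@(0,3)
Op 2: remove (0,3)
Op 3: place WQ@(4,4)
Op 4: place BR@(3,4)
Op 5: place WR@(0,2)
Op 6: place BR@(2,1)
Op 7: place WK@(3,2)
Op 8: place BK@(0,3)
Op 9: place WK@(4,2)
Per-piece attacks for W:
  WR@(0,2): attacks (0,3) (0,1) (0,0) (1,2) (2,2) (3,2) [ray(0,1) blocked at (0,3); ray(1,0) blocked at (3,2)]
  WK@(3,2): attacks (3,3) (3,1) (4,2) (2,2) (4,3) (4,1) (2,3) (2,1)
  WK@(4,2): attacks (4,3) (4,1) (3,2) (3,3) (3,1)
  WQ@(4,4): attacks (4,3) (4,2) (3,4) (3,3) (2,2) (1,1) (0,0) [ray(0,-1) blocked at (4,2); ray(-1,0) blocked at (3,4)]
Union (15 distinct): (0,0) (0,1) (0,3) (1,1) (1,2) (2,1) (2,2) (2,3) (3,1) (3,2) (3,3) (3,4) (4,1) (4,2) (4,3)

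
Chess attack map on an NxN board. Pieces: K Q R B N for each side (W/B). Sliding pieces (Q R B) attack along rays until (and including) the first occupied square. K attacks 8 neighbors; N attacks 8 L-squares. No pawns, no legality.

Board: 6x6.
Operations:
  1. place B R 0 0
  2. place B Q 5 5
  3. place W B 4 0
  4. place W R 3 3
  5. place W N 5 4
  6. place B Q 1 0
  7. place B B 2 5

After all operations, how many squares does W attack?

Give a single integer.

Op 1: place BR@(0,0)
Op 2: place BQ@(5,5)
Op 3: place WB@(4,0)
Op 4: place WR@(3,3)
Op 5: place WN@(5,4)
Op 6: place BQ@(1,0)
Op 7: place BB@(2,5)
Per-piece attacks for W:
  WR@(3,3): attacks (3,4) (3,5) (3,2) (3,1) (3,0) (4,3) (5,3) (2,3) (1,3) (0,3)
  WB@(4,0): attacks (5,1) (3,1) (2,2) (1,3) (0,4)
  WN@(5,4): attacks (3,5) (4,2) (3,3)
Union (15 distinct): (0,3) (0,4) (1,3) (2,2) (2,3) (3,0) (3,1) (3,2) (3,3) (3,4) (3,5) (4,2) (4,3) (5,1) (5,3)

Answer: 15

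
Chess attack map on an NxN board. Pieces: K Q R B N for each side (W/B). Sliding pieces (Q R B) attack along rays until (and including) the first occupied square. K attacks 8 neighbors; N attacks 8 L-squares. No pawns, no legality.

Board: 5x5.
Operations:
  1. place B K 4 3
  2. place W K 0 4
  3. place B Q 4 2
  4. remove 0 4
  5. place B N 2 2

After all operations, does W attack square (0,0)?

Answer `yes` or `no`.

Op 1: place BK@(4,3)
Op 2: place WK@(0,4)
Op 3: place BQ@(4,2)
Op 4: remove (0,4)
Op 5: place BN@(2,2)
Per-piece attacks for W:
W attacks (0,0): no

Answer: no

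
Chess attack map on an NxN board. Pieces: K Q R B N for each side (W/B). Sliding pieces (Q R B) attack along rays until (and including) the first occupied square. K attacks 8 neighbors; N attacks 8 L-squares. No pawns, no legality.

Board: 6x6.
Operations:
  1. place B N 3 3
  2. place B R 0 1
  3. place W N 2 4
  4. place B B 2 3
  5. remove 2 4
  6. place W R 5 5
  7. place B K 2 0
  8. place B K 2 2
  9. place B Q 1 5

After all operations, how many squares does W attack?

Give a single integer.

Answer: 9

Derivation:
Op 1: place BN@(3,3)
Op 2: place BR@(0,1)
Op 3: place WN@(2,4)
Op 4: place BB@(2,3)
Op 5: remove (2,4)
Op 6: place WR@(5,5)
Op 7: place BK@(2,0)
Op 8: place BK@(2,2)
Op 9: place BQ@(1,5)
Per-piece attacks for W:
  WR@(5,5): attacks (5,4) (5,3) (5,2) (5,1) (5,0) (4,5) (3,5) (2,5) (1,5) [ray(-1,0) blocked at (1,5)]
Union (9 distinct): (1,5) (2,5) (3,5) (4,5) (5,0) (5,1) (5,2) (5,3) (5,4)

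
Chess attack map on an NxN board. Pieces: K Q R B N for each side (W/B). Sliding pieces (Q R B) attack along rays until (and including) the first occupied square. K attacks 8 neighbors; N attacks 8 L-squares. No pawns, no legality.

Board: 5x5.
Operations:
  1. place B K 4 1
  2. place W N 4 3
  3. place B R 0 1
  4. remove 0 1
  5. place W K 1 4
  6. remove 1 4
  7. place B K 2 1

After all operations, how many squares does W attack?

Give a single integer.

Op 1: place BK@(4,1)
Op 2: place WN@(4,3)
Op 3: place BR@(0,1)
Op 4: remove (0,1)
Op 5: place WK@(1,4)
Op 6: remove (1,4)
Op 7: place BK@(2,1)
Per-piece attacks for W:
  WN@(4,3): attacks (2,4) (3,1) (2,2)
Union (3 distinct): (2,2) (2,4) (3,1)

Answer: 3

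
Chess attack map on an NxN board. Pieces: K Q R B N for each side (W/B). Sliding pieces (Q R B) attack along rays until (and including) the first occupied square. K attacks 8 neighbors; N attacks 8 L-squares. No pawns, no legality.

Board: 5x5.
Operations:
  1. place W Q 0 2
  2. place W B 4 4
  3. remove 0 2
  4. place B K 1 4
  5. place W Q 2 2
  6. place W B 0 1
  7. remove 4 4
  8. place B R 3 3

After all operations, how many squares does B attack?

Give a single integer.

Op 1: place WQ@(0,2)
Op 2: place WB@(4,4)
Op 3: remove (0,2)
Op 4: place BK@(1,4)
Op 5: place WQ@(2,2)
Op 6: place WB@(0,1)
Op 7: remove (4,4)
Op 8: place BR@(3,3)
Per-piece attacks for B:
  BK@(1,4): attacks (1,3) (2,4) (0,4) (2,3) (0,3)
  BR@(3,3): attacks (3,4) (3,2) (3,1) (3,0) (4,3) (2,3) (1,3) (0,3)
Union (10 distinct): (0,3) (0,4) (1,3) (2,3) (2,4) (3,0) (3,1) (3,2) (3,4) (4,3)

Answer: 10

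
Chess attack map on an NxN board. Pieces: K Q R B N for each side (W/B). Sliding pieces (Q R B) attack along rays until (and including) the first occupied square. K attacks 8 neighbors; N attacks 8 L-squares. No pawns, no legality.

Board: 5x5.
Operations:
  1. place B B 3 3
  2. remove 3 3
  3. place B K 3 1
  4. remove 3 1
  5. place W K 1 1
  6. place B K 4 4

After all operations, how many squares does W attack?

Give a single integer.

Op 1: place BB@(3,3)
Op 2: remove (3,3)
Op 3: place BK@(3,1)
Op 4: remove (3,1)
Op 5: place WK@(1,1)
Op 6: place BK@(4,4)
Per-piece attacks for W:
  WK@(1,1): attacks (1,2) (1,0) (2,1) (0,1) (2,2) (2,0) (0,2) (0,0)
Union (8 distinct): (0,0) (0,1) (0,2) (1,0) (1,2) (2,0) (2,1) (2,2)

Answer: 8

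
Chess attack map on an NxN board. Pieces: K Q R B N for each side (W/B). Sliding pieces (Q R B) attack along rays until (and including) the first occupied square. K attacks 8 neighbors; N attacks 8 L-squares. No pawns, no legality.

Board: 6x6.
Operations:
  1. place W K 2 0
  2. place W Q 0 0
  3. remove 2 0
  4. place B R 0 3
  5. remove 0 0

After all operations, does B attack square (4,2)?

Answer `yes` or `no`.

Answer: no

Derivation:
Op 1: place WK@(2,0)
Op 2: place WQ@(0,0)
Op 3: remove (2,0)
Op 4: place BR@(0,3)
Op 5: remove (0,0)
Per-piece attacks for B:
  BR@(0,3): attacks (0,4) (0,5) (0,2) (0,1) (0,0) (1,3) (2,3) (3,3) (4,3) (5,3)
B attacks (4,2): no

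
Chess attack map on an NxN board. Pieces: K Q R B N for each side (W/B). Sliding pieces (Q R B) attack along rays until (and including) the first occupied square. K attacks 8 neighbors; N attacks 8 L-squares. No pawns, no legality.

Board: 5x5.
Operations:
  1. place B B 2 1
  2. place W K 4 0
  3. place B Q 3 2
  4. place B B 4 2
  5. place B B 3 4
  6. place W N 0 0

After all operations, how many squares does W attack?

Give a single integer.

Answer: 5

Derivation:
Op 1: place BB@(2,1)
Op 2: place WK@(4,0)
Op 3: place BQ@(3,2)
Op 4: place BB@(4,2)
Op 5: place BB@(3,4)
Op 6: place WN@(0,0)
Per-piece attacks for W:
  WN@(0,0): attacks (1,2) (2,1)
  WK@(4,0): attacks (4,1) (3,0) (3,1)
Union (5 distinct): (1,2) (2,1) (3,0) (3,1) (4,1)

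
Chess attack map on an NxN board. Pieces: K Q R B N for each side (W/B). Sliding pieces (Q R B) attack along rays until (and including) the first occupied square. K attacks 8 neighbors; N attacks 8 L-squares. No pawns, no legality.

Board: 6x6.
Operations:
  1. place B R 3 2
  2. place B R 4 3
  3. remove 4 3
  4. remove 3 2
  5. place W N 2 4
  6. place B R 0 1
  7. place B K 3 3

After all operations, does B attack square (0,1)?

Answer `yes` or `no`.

Op 1: place BR@(3,2)
Op 2: place BR@(4,3)
Op 3: remove (4,3)
Op 4: remove (3,2)
Op 5: place WN@(2,4)
Op 6: place BR@(0,1)
Op 7: place BK@(3,3)
Per-piece attacks for B:
  BR@(0,1): attacks (0,2) (0,3) (0,4) (0,5) (0,0) (1,1) (2,1) (3,1) (4,1) (5,1)
  BK@(3,3): attacks (3,4) (3,2) (4,3) (2,3) (4,4) (4,2) (2,4) (2,2)
B attacks (0,1): no

Answer: no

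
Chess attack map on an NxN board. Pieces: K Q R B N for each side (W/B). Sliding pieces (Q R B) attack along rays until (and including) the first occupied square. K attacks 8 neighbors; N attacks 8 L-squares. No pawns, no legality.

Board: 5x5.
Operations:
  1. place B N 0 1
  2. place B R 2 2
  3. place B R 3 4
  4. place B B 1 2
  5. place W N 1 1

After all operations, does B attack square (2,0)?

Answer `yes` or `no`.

Answer: yes

Derivation:
Op 1: place BN@(0,1)
Op 2: place BR@(2,2)
Op 3: place BR@(3,4)
Op 4: place BB@(1,2)
Op 5: place WN@(1,1)
Per-piece attacks for B:
  BN@(0,1): attacks (1,3) (2,2) (2,0)
  BB@(1,2): attacks (2,3) (3,4) (2,1) (3,0) (0,3) (0,1) [ray(1,1) blocked at (3,4); ray(-1,-1) blocked at (0,1)]
  BR@(2,2): attacks (2,3) (2,4) (2,1) (2,0) (3,2) (4,2) (1,2) [ray(-1,0) blocked at (1,2)]
  BR@(3,4): attacks (3,3) (3,2) (3,1) (3,0) (4,4) (2,4) (1,4) (0,4)
B attacks (2,0): yes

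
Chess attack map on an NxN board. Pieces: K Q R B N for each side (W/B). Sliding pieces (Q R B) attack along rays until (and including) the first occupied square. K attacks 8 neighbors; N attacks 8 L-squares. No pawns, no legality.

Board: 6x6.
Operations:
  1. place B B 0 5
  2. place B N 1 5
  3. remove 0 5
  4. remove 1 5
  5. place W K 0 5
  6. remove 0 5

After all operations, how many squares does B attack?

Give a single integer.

Answer: 0

Derivation:
Op 1: place BB@(0,5)
Op 2: place BN@(1,5)
Op 3: remove (0,5)
Op 4: remove (1,5)
Op 5: place WK@(0,5)
Op 6: remove (0,5)
Per-piece attacks for B:
Union (0 distinct): (none)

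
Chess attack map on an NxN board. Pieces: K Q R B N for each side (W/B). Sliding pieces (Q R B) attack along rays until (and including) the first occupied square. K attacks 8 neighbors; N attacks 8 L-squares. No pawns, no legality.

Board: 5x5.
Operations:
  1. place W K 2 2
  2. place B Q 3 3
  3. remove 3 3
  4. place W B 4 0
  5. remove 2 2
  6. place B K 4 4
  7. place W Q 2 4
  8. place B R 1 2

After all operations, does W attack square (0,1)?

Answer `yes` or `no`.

Op 1: place WK@(2,2)
Op 2: place BQ@(3,3)
Op 3: remove (3,3)
Op 4: place WB@(4,0)
Op 5: remove (2,2)
Op 6: place BK@(4,4)
Op 7: place WQ@(2,4)
Op 8: place BR@(1,2)
Per-piece attacks for W:
  WQ@(2,4): attacks (2,3) (2,2) (2,1) (2,0) (3,4) (4,4) (1,4) (0,4) (3,3) (4,2) (1,3) (0,2) [ray(1,0) blocked at (4,4)]
  WB@(4,0): attacks (3,1) (2,2) (1,3) (0,4)
W attacks (0,1): no

Answer: no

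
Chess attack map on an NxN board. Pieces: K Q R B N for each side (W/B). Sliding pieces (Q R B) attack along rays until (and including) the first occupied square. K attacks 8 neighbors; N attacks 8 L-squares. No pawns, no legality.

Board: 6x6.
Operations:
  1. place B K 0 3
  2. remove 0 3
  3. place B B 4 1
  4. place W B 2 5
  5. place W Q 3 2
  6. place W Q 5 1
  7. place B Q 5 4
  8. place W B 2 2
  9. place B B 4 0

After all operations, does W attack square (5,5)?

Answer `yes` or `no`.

Answer: yes

Derivation:
Op 1: place BK@(0,3)
Op 2: remove (0,3)
Op 3: place BB@(4,1)
Op 4: place WB@(2,5)
Op 5: place WQ@(3,2)
Op 6: place WQ@(5,1)
Op 7: place BQ@(5,4)
Op 8: place WB@(2,2)
Op 9: place BB@(4,0)
Per-piece attacks for W:
  WB@(2,2): attacks (3,3) (4,4) (5,5) (3,1) (4,0) (1,3) (0,4) (1,1) (0,0) [ray(1,-1) blocked at (4,0)]
  WB@(2,5): attacks (3,4) (4,3) (5,2) (1,4) (0,3)
  WQ@(3,2): attacks (3,3) (3,4) (3,5) (3,1) (3,0) (4,2) (5,2) (2,2) (4,3) (5,4) (4,1) (2,3) (1,4) (0,5) (2,1) (1,0) [ray(-1,0) blocked at (2,2); ray(1,1) blocked at (5,4); ray(1,-1) blocked at (4,1)]
  WQ@(5,1): attacks (5,2) (5,3) (5,4) (5,0) (4,1) (4,2) (3,3) (2,4) (1,5) (4,0) [ray(0,1) blocked at (5,4); ray(-1,0) blocked at (4,1); ray(-1,-1) blocked at (4,0)]
W attacks (5,5): yes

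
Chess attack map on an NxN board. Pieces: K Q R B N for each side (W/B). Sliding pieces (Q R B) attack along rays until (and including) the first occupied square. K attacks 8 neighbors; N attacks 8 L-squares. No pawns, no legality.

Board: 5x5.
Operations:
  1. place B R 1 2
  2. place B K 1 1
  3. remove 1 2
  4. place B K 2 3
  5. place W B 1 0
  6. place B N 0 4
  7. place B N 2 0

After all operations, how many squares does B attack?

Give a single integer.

Op 1: place BR@(1,2)
Op 2: place BK@(1,1)
Op 3: remove (1,2)
Op 4: place BK@(2,3)
Op 5: place WB@(1,0)
Op 6: place BN@(0,4)
Op 7: place BN@(2,0)
Per-piece attacks for B:
  BN@(0,4): attacks (1,2) (2,3)
  BK@(1,1): attacks (1,2) (1,0) (2,1) (0,1) (2,2) (2,0) (0,2) (0,0)
  BN@(2,0): attacks (3,2) (4,1) (1,2) (0,1)
  BK@(2,3): attacks (2,4) (2,2) (3,3) (1,3) (3,4) (3,2) (1,4) (1,2)
Union (16 distinct): (0,0) (0,1) (0,2) (1,0) (1,2) (1,3) (1,4) (2,0) (2,1) (2,2) (2,3) (2,4) (3,2) (3,3) (3,4) (4,1)

Answer: 16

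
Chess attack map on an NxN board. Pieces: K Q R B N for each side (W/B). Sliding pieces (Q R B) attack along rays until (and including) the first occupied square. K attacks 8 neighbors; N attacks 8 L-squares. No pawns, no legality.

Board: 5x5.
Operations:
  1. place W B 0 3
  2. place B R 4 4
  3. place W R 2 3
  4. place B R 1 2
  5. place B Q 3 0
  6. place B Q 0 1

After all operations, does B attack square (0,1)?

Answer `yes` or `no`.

Op 1: place WB@(0,3)
Op 2: place BR@(4,4)
Op 3: place WR@(2,3)
Op 4: place BR@(1,2)
Op 5: place BQ@(3,0)
Op 6: place BQ@(0,1)
Per-piece attacks for B:
  BQ@(0,1): attacks (0,2) (0,3) (0,0) (1,1) (2,1) (3,1) (4,1) (1,2) (1,0) [ray(0,1) blocked at (0,3); ray(1,1) blocked at (1,2)]
  BR@(1,2): attacks (1,3) (1,4) (1,1) (1,0) (2,2) (3,2) (4,2) (0,2)
  BQ@(3,0): attacks (3,1) (3,2) (3,3) (3,4) (4,0) (2,0) (1,0) (0,0) (4,1) (2,1) (1,2) [ray(-1,1) blocked at (1,2)]
  BR@(4,4): attacks (4,3) (4,2) (4,1) (4,0) (3,4) (2,4) (1,4) (0,4)
B attacks (0,1): no

Answer: no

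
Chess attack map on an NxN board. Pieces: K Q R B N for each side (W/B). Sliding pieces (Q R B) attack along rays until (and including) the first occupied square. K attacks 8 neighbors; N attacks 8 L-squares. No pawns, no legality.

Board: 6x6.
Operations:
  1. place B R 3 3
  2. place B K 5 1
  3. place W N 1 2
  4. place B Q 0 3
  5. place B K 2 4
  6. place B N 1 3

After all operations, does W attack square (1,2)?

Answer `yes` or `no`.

Op 1: place BR@(3,3)
Op 2: place BK@(5,1)
Op 3: place WN@(1,2)
Op 4: place BQ@(0,3)
Op 5: place BK@(2,4)
Op 6: place BN@(1,3)
Per-piece attacks for W:
  WN@(1,2): attacks (2,4) (3,3) (0,4) (2,0) (3,1) (0,0)
W attacks (1,2): no

Answer: no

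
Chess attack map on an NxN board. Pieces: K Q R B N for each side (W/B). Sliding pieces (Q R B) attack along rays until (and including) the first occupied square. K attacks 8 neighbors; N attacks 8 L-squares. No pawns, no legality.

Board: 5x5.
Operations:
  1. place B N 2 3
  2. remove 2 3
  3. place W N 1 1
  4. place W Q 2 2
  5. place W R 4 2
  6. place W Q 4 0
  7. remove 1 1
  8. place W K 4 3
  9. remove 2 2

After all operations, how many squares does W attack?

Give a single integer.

Op 1: place BN@(2,3)
Op 2: remove (2,3)
Op 3: place WN@(1,1)
Op 4: place WQ@(2,2)
Op 5: place WR@(4,2)
Op 6: place WQ@(4,0)
Op 7: remove (1,1)
Op 8: place WK@(4,3)
Op 9: remove (2,2)
Per-piece attacks for W:
  WQ@(4,0): attacks (4,1) (4,2) (3,0) (2,0) (1,0) (0,0) (3,1) (2,2) (1,3) (0,4) [ray(0,1) blocked at (4,2)]
  WR@(4,2): attacks (4,3) (4,1) (4,0) (3,2) (2,2) (1,2) (0,2) [ray(0,1) blocked at (4,3); ray(0,-1) blocked at (4,0)]
  WK@(4,3): attacks (4,4) (4,2) (3,3) (3,4) (3,2)
Union (18 distinct): (0,0) (0,2) (0,4) (1,0) (1,2) (1,3) (2,0) (2,2) (3,0) (3,1) (3,2) (3,3) (3,4) (4,0) (4,1) (4,2) (4,3) (4,4)

Answer: 18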